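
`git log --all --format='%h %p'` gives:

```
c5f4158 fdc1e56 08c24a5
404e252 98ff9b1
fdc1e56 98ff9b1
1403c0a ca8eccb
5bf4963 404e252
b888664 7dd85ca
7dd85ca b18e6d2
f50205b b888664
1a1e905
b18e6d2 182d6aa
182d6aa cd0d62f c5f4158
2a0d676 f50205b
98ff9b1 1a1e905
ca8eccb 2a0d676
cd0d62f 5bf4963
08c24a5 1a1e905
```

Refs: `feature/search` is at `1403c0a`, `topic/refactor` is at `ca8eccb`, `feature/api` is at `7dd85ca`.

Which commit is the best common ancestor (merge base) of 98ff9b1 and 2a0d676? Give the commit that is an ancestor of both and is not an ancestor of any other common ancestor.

98ff9b1

Ancestors of 98ff9b1: {1a1e905, 98ff9b1}.
Ancestors of 2a0d676: {08c24a5, 182d6aa, 1a1e905, 2a0d676, 404e252, 5bf4963, 7dd85ca, 98ff9b1, b18e6d2, b888664, c5f4158, cd0d62f, f50205b, fdc1e56}.
Common ancestors: {1a1e905, 98ff9b1}.
Among these, 98ff9b1 is not an ancestor of any other common ancestor — it is the merge base.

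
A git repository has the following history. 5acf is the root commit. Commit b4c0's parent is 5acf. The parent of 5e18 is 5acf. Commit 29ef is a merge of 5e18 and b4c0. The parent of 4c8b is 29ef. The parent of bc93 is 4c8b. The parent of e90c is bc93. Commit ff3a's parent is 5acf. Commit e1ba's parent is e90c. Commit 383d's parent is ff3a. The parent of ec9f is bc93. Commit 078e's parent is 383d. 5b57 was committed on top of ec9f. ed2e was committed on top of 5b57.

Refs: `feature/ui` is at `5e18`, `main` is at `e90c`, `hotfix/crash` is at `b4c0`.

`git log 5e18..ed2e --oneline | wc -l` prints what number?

Reachable from ed2e: {29ef, 4c8b, 5acf, 5b57, 5e18, b4c0, bc93, ec9f, ed2e}.
Reachable from 5e18: {5acf, 5e18}.
In ed2e's history but not 5e18's: {29ef, 4c8b, 5b57, b4c0, bc93, ec9f, ed2e} — 7 commits.

7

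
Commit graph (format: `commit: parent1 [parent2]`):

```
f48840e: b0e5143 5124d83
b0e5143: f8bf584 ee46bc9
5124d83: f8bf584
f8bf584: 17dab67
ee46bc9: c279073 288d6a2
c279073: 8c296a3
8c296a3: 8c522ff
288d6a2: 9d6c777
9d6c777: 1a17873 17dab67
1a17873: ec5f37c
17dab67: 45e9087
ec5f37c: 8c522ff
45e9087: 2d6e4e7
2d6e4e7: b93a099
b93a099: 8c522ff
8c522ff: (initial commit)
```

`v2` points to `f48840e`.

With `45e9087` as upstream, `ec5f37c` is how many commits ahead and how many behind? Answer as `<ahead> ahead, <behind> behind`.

1 ahead, 3 behind

Reachable from ec5f37c: {8c522ff, ec5f37c}.
Reachable from 45e9087: {2d6e4e7, 45e9087, 8c522ff, b93a099}.
Only in ec5f37c's history (ahead): {ec5f37c} — 1.
Only in 45e9087's history (behind): {2d6e4e7, 45e9087, b93a099} — 3.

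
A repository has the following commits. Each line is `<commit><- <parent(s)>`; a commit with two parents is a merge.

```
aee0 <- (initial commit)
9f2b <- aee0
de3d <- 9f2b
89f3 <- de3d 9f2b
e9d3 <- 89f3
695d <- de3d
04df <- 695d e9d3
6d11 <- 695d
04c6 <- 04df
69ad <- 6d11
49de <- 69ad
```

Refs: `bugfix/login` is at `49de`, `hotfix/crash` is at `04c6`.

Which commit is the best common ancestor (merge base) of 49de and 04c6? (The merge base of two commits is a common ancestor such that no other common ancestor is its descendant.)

Ancestors of 49de: {49de, 695d, 69ad, 6d11, 9f2b, aee0, de3d}.
Ancestors of 04c6: {04c6, 04df, 695d, 89f3, 9f2b, aee0, de3d, e9d3}.
Common ancestors: {695d, 9f2b, aee0, de3d}.
Among these, 695d is not an ancestor of any other common ancestor — it is the merge base.

695d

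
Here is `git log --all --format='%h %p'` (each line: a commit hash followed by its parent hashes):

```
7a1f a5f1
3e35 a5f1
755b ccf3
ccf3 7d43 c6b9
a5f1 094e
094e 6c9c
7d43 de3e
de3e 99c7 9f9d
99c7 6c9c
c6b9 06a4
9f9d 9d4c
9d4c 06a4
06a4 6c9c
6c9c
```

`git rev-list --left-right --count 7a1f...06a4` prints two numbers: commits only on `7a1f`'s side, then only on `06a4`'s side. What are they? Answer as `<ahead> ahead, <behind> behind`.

3 ahead, 1 behind

Reachable from 7a1f: {094e, 6c9c, 7a1f, a5f1}.
Reachable from 06a4: {06a4, 6c9c}.
Only in 7a1f's history (ahead): {094e, 7a1f, a5f1} — 3.
Only in 06a4's history (behind): {06a4} — 1.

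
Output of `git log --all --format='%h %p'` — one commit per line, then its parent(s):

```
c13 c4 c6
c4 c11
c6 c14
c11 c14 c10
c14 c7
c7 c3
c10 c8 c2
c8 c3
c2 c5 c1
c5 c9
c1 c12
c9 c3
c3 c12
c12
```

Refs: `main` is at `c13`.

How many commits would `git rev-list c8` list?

3

Walking parent pointers from c8: reachable set = {c12, c3, c8}.
That is 3 commits.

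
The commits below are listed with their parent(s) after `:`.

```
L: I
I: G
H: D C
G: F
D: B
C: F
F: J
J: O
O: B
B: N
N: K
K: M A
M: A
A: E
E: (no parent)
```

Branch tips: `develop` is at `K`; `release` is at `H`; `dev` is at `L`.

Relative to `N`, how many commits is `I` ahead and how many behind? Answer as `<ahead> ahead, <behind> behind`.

6 ahead, 0 behind

Reachable from I: {A, B, E, F, G, I, J, K, M, N, O}.
Reachable from N: {A, E, K, M, N}.
Only in I's history (ahead): {B, F, G, I, J, O} — 6.
Only in N's history (behind): {} — 0.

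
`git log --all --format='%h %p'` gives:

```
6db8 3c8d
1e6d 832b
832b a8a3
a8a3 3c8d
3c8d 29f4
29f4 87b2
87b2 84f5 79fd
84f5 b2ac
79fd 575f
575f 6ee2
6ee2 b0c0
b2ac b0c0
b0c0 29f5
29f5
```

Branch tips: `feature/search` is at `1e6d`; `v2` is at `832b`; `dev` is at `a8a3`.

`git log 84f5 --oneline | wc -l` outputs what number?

4

Walking parent pointers from 84f5: reachable set = {29f5, 84f5, b0c0, b2ac}.
That is 4 commits.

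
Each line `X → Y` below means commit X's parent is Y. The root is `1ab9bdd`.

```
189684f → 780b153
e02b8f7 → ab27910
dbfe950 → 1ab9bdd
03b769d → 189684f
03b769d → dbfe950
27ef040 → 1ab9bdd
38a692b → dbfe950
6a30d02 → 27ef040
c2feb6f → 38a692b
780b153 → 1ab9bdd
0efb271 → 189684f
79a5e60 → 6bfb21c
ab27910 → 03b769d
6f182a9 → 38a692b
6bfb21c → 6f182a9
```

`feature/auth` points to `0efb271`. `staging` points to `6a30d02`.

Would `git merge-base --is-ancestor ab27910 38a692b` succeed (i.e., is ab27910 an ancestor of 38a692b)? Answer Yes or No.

No

Ancestors of 38a692b: {1ab9bdd, 38a692b, dbfe950}.
ab27910 is not in that set, so it is not an ancestor of 38a692b.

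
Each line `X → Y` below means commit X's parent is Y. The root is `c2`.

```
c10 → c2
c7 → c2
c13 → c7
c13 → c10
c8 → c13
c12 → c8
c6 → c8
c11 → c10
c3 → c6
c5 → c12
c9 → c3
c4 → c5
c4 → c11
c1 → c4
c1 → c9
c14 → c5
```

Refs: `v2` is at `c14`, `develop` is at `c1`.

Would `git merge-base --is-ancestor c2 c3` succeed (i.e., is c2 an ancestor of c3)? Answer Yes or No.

Yes

Ancestors of c3 (commits reachable by following parents): {c10, c13, c2, c3, c6, c7, c8}.
c2 is in that set, so it is an ancestor of c3.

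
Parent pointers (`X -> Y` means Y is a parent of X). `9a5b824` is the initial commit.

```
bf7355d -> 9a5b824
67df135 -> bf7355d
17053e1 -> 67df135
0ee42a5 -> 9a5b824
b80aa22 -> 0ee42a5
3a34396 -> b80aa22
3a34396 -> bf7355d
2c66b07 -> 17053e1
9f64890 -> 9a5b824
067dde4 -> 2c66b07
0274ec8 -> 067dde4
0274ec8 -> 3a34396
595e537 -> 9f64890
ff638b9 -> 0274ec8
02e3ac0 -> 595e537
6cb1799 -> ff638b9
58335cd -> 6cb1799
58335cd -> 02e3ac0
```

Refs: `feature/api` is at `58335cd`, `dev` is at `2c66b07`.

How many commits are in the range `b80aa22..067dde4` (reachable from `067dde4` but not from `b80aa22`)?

5

Reachable from 067dde4: {067dde4, 17053e1, 2c66b07, 67df135, 9a5b824, bf7355d}.
Reachable from b80aa22: {0ee42a5, 9a5b824, b80aa22}.
In 067dde4's history but not b80aa22's: {067dde4, 17053e1, 2c66b07, 67df135, bf7355d} — 5 commits.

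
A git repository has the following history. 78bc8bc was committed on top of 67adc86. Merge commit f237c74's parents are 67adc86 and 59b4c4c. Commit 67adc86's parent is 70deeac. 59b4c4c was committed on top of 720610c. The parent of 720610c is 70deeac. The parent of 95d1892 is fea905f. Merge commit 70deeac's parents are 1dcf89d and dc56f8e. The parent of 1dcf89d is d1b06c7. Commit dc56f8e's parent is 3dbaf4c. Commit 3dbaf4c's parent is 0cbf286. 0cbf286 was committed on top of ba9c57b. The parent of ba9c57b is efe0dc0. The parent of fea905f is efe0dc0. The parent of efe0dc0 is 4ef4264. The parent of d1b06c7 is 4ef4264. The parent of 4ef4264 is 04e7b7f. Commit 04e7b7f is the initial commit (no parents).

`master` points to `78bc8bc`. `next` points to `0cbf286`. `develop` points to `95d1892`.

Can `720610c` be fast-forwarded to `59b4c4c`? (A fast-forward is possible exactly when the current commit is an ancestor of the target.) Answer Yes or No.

Yes

A fast-forward from 720610c to 59b4c4c is possible iff 720610c is an ancestor of 59b4c4c.
Ancestors of 59b4c4c: {04e7b7f, 0cbf286, 1dcf89d, 3dbaf4c, 4ef4264, 59b4c4c, 70deeac, 720610c, ba9c57b, d1b06c7, dc56f8e, efe0dc0}.
720610c is among them, so fast-forward is possible.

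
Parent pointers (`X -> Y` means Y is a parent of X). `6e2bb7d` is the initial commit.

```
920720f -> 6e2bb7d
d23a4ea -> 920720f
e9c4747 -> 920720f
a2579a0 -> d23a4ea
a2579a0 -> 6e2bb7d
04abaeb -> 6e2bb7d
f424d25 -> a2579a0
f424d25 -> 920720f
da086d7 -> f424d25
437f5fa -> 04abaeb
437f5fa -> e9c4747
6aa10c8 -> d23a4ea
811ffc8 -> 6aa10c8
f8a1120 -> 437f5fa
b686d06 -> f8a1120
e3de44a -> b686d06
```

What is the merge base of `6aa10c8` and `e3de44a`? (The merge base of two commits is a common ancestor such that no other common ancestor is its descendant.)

Ancestors of 6aa10c8: {6aa10c8, 6e2bb7d, 920720f, d23a4ea}.
Ancestors of e3de44a: {04abaeb, 437f5fa, 6e2bb7d, 920720f, b686d06, e3de44a, e9c4747, f8a1120}.
Common ancestors: {6e2bb7d, 920720f}.
Among these, 920720f is not an ancestor of any other common ancestor — it is the merge base.

920720f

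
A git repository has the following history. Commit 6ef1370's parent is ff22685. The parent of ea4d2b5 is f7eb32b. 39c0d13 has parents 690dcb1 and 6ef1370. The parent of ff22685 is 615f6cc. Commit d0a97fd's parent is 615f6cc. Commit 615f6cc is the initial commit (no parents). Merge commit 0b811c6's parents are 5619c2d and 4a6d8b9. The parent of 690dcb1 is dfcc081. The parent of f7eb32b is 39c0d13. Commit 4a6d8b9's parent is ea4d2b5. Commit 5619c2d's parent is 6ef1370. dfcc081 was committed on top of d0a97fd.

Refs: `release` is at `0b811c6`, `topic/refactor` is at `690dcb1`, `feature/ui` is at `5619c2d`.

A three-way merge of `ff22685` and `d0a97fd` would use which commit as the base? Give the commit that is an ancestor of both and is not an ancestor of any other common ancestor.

615f6cc

Ancestors of ff22685: {615f6cc, ff22685}.
Ancestors of d0a97fd: {615f6cc, d0a97fd}.
Common ancestors: {615f6cc}.
The only common ancestor is 615f6cc, so it is the merge base.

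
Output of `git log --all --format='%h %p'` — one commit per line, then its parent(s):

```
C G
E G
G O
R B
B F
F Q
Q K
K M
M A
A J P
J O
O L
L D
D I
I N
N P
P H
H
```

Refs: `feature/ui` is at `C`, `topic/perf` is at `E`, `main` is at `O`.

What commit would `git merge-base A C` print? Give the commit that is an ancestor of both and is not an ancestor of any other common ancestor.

Ancestors of A: {A, D, H, I, J, L, N, O, P}.
Ancestors of C: {C, D, G, H, I, L, N, O, P}.
Common ancestors: {D, H, I, L, N, O, P}.
Among these, O is not an ancestor of any other common ancestor — it is the merge base.

O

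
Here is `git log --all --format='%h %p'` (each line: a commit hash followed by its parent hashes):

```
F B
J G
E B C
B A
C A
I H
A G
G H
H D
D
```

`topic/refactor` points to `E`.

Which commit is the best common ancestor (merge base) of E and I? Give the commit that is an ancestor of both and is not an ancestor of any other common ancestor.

H

Ancestors of E: {A, B, C, D, E, G, H}.
Ancestors of I: {D, H, I}.
Common ancestors: {D, H}.
Among these, H is not an ancestor of any other common ancestor — it is the merge base.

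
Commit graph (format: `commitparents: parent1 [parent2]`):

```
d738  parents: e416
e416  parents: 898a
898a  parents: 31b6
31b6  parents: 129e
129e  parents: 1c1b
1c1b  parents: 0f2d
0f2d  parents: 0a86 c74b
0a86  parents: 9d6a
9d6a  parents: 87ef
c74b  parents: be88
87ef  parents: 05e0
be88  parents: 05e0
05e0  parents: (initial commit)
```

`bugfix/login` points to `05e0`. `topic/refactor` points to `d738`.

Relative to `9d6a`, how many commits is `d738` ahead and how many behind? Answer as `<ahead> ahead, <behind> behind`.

10 ahead, 0 behind

Reachable from d738: {05e0, 0a86, 0f2d, 129e, 1c1b, 31b6, 87ef, 898a, 9d6a, be88, c74b, d738, e416}.
Reachable from 9d6a: {05e0, 87ef, 9d6a}.
Only in d738's history (ahead): {0a86, 0f2d, 129e, 1c1b, 31b6, 898a, be88, c74b, d738, e416} — 10.
Only in 9d6a's history (behind): {} — 0.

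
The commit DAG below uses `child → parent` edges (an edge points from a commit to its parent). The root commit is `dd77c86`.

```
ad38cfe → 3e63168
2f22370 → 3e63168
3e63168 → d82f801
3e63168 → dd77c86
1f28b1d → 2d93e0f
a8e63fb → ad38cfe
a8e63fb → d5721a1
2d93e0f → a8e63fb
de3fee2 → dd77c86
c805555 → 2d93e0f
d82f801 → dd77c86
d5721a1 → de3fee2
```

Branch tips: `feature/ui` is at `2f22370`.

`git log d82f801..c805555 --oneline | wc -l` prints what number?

Reachable from c805555: {2d93e0f, 3e63168, a8e63fb, ad38cfe, c805555, d5721a1, d82f801, dd77c86, de3fee2}.
Reachable from d82f801: {d82f801, dd77c86}.
In c805555's history but not d82f801's: {2d93e0f, 3e63168, a8e63fb, ad38cfe, c805555, d5721a1, de3fee2} — 7 commits.

7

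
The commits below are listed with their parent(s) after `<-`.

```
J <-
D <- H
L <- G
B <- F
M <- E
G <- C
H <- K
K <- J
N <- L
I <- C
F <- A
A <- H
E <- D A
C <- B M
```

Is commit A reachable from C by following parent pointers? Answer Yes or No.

Yes

Ancestors of C (commits reachable by following parents): {A, B, C, D, E, F, H, J, K, M}.
A is in that set, so it is an ancestor of C.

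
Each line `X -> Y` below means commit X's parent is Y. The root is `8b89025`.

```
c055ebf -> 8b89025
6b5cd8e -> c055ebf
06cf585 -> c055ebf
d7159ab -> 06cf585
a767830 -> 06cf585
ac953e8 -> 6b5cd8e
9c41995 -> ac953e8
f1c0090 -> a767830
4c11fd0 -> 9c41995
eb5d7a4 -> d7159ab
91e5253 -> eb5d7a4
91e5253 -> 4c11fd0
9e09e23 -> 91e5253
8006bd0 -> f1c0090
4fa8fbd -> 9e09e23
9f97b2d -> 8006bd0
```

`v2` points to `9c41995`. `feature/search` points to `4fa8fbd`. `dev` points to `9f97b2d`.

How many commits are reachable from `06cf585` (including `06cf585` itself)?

3

Walking parent pointers from 06cf585: reachable set = {06cf585, 8b89025, c055ebf}.
That is 3 commits.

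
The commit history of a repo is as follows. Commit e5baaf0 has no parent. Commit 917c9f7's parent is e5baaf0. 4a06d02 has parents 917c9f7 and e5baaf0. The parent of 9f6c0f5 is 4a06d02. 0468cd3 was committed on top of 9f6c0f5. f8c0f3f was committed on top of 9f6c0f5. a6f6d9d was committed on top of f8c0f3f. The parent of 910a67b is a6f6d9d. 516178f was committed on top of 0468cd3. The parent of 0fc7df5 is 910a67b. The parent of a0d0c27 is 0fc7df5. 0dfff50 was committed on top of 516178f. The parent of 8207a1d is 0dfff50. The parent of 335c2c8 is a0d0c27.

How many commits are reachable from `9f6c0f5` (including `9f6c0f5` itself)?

Walking parent pointers from 9f6c0f5: reachable set = {4a06d02, 917c9f7, 9f6c0f5, e5baaf0}.
That is 4 commits.

4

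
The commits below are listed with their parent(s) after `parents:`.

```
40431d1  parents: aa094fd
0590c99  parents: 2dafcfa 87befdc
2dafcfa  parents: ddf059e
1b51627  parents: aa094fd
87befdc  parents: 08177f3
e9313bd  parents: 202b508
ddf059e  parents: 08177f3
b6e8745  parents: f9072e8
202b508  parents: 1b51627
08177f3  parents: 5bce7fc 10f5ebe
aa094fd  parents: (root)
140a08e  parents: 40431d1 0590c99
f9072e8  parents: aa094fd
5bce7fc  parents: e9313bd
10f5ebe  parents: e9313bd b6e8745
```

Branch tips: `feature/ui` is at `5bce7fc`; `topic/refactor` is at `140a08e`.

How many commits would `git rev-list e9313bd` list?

4

Walking parent pointers from e9313bd: reachable set = {1b51627, 202b508, aa094fd, e9313bd}.
That is 4 commits.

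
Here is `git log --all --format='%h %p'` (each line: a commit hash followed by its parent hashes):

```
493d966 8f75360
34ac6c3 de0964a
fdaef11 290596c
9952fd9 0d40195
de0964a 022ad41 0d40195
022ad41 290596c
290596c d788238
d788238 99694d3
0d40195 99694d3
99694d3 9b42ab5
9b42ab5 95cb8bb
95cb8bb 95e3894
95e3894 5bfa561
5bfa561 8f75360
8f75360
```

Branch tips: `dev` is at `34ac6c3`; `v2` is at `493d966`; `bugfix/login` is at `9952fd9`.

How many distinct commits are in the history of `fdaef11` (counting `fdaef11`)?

9

Walking parent pointers from fdaef11: reachable set = {290596c, 5bfa561, 8f75360, 95cb8bb, 95e3894, 99694d3, 9b42ab5, d788238, fdaef11}.
That is 9 commits.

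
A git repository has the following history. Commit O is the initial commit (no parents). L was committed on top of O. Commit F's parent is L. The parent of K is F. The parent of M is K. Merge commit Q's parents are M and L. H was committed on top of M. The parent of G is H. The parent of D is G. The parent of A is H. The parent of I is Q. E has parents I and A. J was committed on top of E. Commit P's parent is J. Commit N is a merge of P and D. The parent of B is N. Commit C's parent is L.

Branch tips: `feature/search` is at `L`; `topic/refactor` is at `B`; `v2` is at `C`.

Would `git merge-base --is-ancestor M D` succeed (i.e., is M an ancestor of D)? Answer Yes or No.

Ancestors of D (commits reachable by following parents): {D, F, G, H, K, L, M, O}.
M is in that set, so it is an ancestor of D.

Yes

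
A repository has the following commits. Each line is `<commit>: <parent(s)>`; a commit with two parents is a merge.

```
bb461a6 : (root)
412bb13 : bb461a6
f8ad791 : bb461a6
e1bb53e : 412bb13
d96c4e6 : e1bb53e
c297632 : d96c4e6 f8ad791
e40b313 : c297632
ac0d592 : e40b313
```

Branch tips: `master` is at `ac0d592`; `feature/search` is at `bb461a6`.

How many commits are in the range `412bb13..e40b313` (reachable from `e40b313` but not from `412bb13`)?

Reachable from e40b313: {412bb13, bb461a6, c297632, d96c4e6, e1bb53e, e40b313, f8ad791}.
Reachable from 412bb13: {412bb13, bb461a6}.
In e40b313's history but not 412bb13's: {c297632, d96c4e6, e1bb53e, e40b313, f8ad791} — 5 commits.

5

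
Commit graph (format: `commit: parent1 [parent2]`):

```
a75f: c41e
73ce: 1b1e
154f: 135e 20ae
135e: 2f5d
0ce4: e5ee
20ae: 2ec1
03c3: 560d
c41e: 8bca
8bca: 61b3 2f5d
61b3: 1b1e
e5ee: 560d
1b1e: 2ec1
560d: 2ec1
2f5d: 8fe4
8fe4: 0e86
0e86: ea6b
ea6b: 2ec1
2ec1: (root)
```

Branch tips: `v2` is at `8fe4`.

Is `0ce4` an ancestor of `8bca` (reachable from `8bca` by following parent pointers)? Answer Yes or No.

No

Ancestors of 8bca: {0e86, 1b1e, 2ec1, 2f5d, 61b3, 8bca, 8fe4, ea6b}.
0ce4 is not in that set, so it is not an ancestor of 8bca.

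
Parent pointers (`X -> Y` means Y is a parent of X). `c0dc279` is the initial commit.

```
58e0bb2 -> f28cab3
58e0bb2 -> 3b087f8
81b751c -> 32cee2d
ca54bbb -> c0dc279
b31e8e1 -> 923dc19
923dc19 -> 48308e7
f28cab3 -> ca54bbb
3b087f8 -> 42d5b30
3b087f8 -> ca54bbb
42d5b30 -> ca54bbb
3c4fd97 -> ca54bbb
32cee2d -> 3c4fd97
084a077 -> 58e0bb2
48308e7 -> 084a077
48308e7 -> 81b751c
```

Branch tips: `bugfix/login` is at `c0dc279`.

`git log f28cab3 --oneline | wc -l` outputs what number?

3

Walking parent pointers from f28cab3: reachable set = {c0dc279, ca54bbb, f28cab3}.
That is 3 commits.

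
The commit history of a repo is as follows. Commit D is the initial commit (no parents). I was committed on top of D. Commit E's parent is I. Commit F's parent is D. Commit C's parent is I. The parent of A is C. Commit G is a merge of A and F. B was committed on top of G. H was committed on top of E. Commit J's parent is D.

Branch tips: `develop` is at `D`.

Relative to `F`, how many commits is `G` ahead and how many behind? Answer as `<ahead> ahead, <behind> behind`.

4 ahead, 0 behind

Reachable from G: {A, C, D, F, G, I}.
Reachable from F: {D, F}.
Only in G's history (ahead): {A, C, G, I} — 4.
Only in F's history (behind): {} — 0.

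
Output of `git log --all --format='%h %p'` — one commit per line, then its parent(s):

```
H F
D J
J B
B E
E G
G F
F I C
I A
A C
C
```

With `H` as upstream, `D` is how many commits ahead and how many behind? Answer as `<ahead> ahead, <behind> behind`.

5 ahead, 1 behind

Reachable from D: {A, B, C, D, E, F, G, I, J}.
Reachable from H: {A, C, F, H, I}.
Only in D's history (ahead): {B, D, E, G, J} — 5.
Only in H's history (behind): {H} — 1.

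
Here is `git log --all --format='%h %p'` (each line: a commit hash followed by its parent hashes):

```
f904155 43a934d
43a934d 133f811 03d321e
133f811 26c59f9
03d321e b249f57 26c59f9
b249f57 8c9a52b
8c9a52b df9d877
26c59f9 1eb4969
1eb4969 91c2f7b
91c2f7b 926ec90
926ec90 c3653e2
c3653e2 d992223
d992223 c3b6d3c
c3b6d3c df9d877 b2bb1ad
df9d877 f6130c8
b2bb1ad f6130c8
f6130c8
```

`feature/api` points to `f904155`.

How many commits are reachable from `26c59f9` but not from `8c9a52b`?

Reachable from 26c59f9: {1eb4969, 26c59f9, 91c2f7b, 926ec90, b2bb1ad, c3653e2, c3b6d3c, d992223, df9d877, f6130c8}.
Reachable from 8c9a52b: {8c9a52b, df9d877, f6130c8}.
In 26c59f9's history but not 8c9a52b's: {1eb4969, 26c59f9, 91c2f7b, 926ec90, b2bb1ad, c3653e2, c3b6d3c, d992223} — 8 commits.

8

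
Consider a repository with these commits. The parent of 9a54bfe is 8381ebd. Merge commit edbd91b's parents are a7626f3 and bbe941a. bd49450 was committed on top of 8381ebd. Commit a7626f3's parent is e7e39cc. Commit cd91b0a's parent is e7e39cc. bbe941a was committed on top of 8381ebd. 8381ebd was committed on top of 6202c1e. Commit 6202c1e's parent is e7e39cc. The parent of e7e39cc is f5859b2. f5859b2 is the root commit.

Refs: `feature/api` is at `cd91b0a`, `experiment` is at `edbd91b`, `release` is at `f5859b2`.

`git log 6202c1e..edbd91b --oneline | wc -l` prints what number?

Reachable from edbd91b: {6202c1e, 8381ebd, a7626f3, bbe941a, e7e39cc, edbd91b, f5859b2}.
Reachable from 6202c1e: {6202c1e, e7e39cc, f5859b2}.
In edbd91b's history but not 6202c1e's: {8381ebd, a7626f3, bbe941a, edbd91b} — 4 commits.

4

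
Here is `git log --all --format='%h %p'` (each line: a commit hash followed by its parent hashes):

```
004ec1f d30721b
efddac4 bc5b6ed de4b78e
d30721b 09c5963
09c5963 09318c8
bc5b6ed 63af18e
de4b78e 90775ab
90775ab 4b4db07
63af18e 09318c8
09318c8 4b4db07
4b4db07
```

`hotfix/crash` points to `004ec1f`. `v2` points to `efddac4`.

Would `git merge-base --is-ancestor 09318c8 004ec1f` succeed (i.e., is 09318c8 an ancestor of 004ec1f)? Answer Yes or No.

Ancestors of 004ec1f (commits reachable by following parents): {004ec1f, 09318c8, 09c5963, 4b4db07, d30721b}.
09318c8 is in that set, so it is an ancestor of 004ec1f.

Yes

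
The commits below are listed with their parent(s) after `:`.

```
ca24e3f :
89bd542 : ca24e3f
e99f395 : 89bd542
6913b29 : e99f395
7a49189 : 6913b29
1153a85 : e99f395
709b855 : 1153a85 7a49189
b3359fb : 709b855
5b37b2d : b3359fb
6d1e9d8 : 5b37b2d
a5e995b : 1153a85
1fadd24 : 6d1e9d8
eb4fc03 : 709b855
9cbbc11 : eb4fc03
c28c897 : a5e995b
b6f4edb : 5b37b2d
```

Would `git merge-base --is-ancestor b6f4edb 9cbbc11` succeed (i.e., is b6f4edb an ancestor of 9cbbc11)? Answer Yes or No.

Ancestors of 9cbbc11: {1153a85, 6913b29, 709b855, 7a49189, 89bd542, 9cbbc11, ca24e3f, e99f395, eb4fc03}.
b6f4edb is not in that set, so it is not an ancestor of 9cbbc11.

No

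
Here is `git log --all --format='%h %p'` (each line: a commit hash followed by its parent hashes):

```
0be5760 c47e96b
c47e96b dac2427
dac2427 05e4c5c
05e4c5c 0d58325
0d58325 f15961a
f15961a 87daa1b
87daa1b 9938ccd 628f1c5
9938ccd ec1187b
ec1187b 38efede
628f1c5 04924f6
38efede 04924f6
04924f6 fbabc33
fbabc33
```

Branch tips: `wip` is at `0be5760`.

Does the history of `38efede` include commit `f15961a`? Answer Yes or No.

Ancestors of 38efede: {04924f6, 38efede, fbabc33}.
f15961a is not in that set, so it is not an ancestor of 38efede.

No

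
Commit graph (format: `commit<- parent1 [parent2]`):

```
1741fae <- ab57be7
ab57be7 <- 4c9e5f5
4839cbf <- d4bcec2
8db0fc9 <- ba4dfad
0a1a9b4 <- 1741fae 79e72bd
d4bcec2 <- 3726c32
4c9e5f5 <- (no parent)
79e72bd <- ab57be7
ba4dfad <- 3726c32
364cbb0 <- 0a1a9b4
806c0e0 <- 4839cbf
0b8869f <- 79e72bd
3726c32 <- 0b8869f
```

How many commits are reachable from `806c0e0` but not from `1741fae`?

Reachable from 806c0e0: {0b8869f, 3726c32, 4839cbf, 4c9e5f5, 79e72bd, 806c0e0, ab57be7, d4bcec2}.
Reachable from 1741fae: {1741fae, 4c9e5f5, ab57be7}.
In 806c0e0's history but not 1741fae's: {0b8869f, 3726c32, 4839cbf, 79e72bd, 806c0e0, d4bcec2} — 6 commits.

6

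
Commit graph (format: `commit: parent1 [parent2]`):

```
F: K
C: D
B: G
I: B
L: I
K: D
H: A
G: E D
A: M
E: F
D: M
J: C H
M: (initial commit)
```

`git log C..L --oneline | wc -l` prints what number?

Reachable from L: {B, D, E, F, G, I, K, L, M}.
Reachable from C: {C, D, M}.
In L's history but not C's: {B, E, F, G, I, K, L} — 7 commits.

7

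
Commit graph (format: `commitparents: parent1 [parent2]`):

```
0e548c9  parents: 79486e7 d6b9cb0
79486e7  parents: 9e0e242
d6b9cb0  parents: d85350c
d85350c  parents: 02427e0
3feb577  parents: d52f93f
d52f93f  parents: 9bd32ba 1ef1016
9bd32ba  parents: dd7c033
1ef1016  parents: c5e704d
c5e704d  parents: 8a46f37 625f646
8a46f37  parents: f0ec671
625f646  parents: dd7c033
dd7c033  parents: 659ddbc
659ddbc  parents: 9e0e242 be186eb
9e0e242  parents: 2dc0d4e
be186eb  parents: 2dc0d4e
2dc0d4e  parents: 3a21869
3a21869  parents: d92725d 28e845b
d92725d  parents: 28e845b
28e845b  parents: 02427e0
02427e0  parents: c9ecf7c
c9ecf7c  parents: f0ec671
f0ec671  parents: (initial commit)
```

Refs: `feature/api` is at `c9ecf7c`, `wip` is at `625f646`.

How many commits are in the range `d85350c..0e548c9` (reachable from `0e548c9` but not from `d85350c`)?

Reachable from 0e548c9: {02427e0, 0e548c9, 28e845b, 2dc0d4e, 3a21869, 79486e7, 9e0e242, c9ecf7c, d6b9cb0, d85350c, d92725d, f0ec671}.
Reachable from d85350c: {02427e0, c9ecf7c, d85350c, f0ec671}.
In 0e548c9's history but not d85350c's: {0e548c9, 28e845b, 2dc0d4e, 3a21869, 79486e7, 9e0e242, d6b9cb0, d92725d} — 8 commits.

8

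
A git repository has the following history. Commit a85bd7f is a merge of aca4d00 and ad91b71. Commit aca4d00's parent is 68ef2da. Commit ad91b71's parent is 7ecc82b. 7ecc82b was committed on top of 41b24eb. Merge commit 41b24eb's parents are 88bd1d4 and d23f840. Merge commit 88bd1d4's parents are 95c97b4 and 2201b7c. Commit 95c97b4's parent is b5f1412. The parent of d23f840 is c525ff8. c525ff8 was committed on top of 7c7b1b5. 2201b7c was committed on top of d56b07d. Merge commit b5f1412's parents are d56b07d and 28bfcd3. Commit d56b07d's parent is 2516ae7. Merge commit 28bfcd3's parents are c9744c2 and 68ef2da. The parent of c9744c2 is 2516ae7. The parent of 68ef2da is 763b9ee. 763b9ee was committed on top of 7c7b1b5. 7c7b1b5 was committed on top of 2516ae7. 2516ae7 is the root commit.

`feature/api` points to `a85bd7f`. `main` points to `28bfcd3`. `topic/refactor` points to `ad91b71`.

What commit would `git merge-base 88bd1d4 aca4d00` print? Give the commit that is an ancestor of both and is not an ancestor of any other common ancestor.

68ef2da

Ancestors of 88bd1d4: {2201b7c, 2516ae7, 28bfcd3, 68ef2da, 763b9ee, 7c7b1b5, 88bd1d4, 95c97b4, b5f1412, c9744c2, d56b07d}.
Ancestors of aca4d00: {2516ae7, 68ef2da, 763b9ee, 7c7b1b5, aca4d00}.
Common ancestors: {2516ae7, 68ef2da, 763b9ee, 7c7b1b5}.
Among these, 68ef2da is not an ancestor of any other common ancestor — it is the merge base.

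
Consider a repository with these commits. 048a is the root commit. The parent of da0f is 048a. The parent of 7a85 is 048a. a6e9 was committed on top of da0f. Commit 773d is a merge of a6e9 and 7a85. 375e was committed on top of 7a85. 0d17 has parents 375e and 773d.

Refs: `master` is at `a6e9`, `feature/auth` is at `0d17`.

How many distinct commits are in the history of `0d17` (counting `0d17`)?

Walking parent pointers from 0d17: reachable set = {048a, 0d17, 375e, 773d, 7a85, a6e9, da0f}.
That is 7 commits.

7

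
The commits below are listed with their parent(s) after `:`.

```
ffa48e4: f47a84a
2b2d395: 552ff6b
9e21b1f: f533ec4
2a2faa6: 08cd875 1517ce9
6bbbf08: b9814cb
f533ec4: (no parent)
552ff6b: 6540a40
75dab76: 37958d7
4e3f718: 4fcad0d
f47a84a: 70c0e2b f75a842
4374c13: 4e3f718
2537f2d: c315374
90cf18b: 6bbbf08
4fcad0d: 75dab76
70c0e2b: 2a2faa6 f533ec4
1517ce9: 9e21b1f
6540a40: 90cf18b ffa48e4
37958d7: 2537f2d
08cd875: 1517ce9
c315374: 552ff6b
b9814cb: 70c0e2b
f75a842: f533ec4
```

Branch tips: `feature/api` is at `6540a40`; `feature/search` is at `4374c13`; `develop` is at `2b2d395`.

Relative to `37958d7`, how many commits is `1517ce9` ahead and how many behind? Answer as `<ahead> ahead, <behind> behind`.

0 ahead, 14 behind

Reachable from 1517ce9: {1517ce9, 9e21b1f, f533ec4}.
Reachable from 37958d7: {08cd875, 1517ce9, 2537f2d, 2a2faa6, 37958d7, 552ff6b, 6540a40, 6bbbf08, 70c0e2b, 90cf18b, 9e21b1f, b9814cb, c315374, f47a84a, f533ec4, f75a842, ffa48e4}.
Only in 1517ce9's history (ahead): {} — 0.
Only in 37958d7's history (behind): {08cd875, 2537f2d, 2a2faa6, 37958d7, 552ff6b, 6540a40, 6bbbf08, 70c0e2b, 90cf18b, b9814cb, c315374, f47a84a, f75a842, ffa48e4} — 14.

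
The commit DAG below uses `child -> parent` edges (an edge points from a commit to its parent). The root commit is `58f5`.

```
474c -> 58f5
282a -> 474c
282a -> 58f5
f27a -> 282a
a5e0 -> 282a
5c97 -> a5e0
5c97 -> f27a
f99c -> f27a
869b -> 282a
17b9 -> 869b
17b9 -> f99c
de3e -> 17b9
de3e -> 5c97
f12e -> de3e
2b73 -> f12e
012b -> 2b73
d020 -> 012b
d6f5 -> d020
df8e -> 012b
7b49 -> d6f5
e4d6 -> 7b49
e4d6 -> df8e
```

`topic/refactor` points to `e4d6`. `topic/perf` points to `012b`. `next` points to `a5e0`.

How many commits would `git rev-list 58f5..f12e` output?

10

Reachable from f12e: {17b9, 282a, 474c, 58f5, 5c97, 869b, a5e0, de3e, f12e, f27a, f99c}.
Reachable from 58f5: {58f5}.
In f12e's history but not 58f5's: {17b9, 282a, 474c, 5c97, 869b, a5e0, de3e, f12e, f27a, f99c} — 10 commits.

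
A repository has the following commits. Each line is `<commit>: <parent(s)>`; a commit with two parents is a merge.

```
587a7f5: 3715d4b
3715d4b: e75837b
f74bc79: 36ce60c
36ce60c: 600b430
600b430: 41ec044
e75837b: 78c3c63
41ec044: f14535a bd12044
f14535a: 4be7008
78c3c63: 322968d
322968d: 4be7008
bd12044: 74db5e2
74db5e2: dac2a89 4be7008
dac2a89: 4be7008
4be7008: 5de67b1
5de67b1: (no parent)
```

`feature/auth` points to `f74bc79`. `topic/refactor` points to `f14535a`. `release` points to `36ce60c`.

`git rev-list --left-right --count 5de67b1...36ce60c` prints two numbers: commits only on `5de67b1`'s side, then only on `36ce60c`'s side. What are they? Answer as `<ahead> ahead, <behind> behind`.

Reachable from 5de67b1: {5de67b1}.
Reachable from 36ce60c: {36ce60c, 41ec044, 4be7008, 5de67b1, 600b430, 74db5e2, bd12044, dac2a89, f14535a}.
Only in 5de67b1's history (ahead): {} — 0.
Only in 36ce60c's history (behind): {36ce60c, 41ec044, 4be7008, 600b430, 74db5e2, bd12044, dac2a89, f14535a} — 8.

0 ahead, 8 behind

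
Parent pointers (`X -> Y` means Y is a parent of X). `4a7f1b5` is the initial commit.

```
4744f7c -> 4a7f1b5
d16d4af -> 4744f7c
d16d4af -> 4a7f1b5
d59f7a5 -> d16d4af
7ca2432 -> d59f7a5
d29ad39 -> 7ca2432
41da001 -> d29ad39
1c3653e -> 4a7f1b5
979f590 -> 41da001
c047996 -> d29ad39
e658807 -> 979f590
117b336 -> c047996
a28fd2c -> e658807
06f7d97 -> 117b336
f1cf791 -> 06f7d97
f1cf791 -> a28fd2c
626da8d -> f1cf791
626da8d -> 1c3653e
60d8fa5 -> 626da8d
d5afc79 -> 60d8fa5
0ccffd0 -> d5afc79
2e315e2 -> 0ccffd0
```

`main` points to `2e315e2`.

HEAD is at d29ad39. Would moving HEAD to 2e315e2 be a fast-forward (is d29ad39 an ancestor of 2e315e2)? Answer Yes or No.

A fast-forward from d29ad39 to 2e315e2 is possible iff d29ad39 is an ancestor of 2e315e2.
Ancestors of 2e315e2: {06f7d97, 0ccffd0, 117b336, 1c3653e, 2e315e2, 41da001, 4744f7c, 4a7f1b5, 60d8fa5, 626da8d, 7ca2432, 979f590, a28fd2c, c047996, d16d4af, d29ad39, d59f7a5, d5afc79, e658807, f1cf791}.
d29ad39 is among them, so fast-forward is possible.

Yes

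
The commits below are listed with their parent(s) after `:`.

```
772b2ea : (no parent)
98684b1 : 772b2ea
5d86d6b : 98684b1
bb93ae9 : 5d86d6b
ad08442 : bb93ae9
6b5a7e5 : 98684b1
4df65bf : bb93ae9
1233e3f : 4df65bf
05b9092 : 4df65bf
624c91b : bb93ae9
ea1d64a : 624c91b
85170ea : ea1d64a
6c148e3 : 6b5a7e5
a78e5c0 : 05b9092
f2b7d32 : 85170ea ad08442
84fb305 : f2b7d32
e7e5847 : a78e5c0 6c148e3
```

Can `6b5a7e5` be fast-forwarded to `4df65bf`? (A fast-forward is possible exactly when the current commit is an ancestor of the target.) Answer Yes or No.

A fast-forward from 6b5a7e5 to 4df65bf is possible iff 6b5a7e5 is an ancestor of 4df65bf.
Ancestors of 4df65bf: {4df65bf, 5d86d6b, 772b2ea, 98684b1, bb93ae9}.
6b5a7e5 is not among them, so fast-forward is not possible.

No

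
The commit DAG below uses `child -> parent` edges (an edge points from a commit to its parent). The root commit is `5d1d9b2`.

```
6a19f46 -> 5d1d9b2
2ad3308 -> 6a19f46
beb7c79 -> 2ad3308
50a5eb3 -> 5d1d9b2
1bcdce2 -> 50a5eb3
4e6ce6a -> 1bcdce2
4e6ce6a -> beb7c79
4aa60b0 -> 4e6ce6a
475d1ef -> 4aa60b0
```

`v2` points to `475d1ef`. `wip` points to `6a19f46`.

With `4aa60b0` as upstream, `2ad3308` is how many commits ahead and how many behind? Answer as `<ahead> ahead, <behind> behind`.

0 ahead, 5 behind

Reachable from 2ad3308: {2ad3308, 5d1d9b2, 6a19f46}.
Reachable from 4aa60b0: {1bcdce2, 2ad3308, 4aa60b0, 4e6ce6a, 50a5eb3, 5d1d9b2, 6a19f46, beb7c79}.
Only in 2ad3308's history (ahead): {} — 0.
Only in 4aa60b0's history (behind): {1bcdce2, 4aa60b0, 4e6ce6a, 50a5eb3, beb7c79} — 5.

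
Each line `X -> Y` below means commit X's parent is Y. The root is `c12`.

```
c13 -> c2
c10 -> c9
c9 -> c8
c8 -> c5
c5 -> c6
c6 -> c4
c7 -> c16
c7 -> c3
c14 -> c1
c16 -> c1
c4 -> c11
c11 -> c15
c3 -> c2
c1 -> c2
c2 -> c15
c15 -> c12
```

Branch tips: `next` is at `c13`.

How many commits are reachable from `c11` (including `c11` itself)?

Walking parent pointers from c11: reachable set = {c11, c12, c15}.
That is 3 commits.

3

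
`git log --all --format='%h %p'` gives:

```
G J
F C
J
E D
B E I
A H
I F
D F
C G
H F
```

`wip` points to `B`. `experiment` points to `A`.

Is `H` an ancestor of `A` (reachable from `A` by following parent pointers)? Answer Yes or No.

Ancestors of A (commits reachable by following parents): {A, C, F, G, H, J}.
H is in that set, so it is an ancestor of A.

Yes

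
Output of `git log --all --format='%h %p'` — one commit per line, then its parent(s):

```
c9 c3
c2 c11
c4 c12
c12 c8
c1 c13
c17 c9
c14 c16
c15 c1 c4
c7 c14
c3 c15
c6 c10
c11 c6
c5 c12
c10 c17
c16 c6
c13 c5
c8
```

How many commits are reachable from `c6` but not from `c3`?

Reachable from c6: {c1, c10, c12, c13, c15, c17, c3, c4, c5, c6, c8, c9}.
Reachable from c3: {c1, c12, c13, c15, c3, c4, c5, c8}.
In c6's history but not c3's: {c10, c17, c6, c9} — 4 commits.

4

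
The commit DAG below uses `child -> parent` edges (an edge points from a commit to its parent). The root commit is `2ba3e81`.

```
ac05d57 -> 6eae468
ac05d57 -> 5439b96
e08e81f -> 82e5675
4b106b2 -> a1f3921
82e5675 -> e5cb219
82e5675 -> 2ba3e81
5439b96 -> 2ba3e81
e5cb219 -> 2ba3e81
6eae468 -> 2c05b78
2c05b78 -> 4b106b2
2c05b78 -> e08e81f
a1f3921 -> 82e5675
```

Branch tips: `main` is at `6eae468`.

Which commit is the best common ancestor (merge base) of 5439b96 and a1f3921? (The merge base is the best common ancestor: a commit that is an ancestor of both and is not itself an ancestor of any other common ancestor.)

2ba3e81

Ancestors of 5439b96: {2ba3e81, 5439b96}.
Ancestors of a1f3921: {2ba3e81, 82e5675, a1f3921, e5cb219}.
Common ancestors: {2ba3e81}.
The only common ancestor is 2ba3e81, so it is the merge base.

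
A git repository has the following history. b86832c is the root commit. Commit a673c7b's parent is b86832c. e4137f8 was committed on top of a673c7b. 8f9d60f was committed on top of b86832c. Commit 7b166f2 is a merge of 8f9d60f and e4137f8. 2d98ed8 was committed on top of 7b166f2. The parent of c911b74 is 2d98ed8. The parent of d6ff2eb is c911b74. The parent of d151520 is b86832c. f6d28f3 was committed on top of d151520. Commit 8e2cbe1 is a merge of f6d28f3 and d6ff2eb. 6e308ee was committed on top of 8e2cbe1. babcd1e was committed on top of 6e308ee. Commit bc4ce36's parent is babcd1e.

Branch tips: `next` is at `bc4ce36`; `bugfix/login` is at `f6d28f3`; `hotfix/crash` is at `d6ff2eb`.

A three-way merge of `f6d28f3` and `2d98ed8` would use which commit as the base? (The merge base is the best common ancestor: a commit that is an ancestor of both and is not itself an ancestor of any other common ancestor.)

b86832c

Ancestors of f6d28f3: {b86832c, d151520, f6d28f3}.
Ancestors of 2d98ed8: {2d98ed8, 7b166f2, 8f9d60f, a673c7b, b86832c, e4137f8}.
Common ancestors: {b86832c}.
The only common ancestor is b86832c, so it is the merge base.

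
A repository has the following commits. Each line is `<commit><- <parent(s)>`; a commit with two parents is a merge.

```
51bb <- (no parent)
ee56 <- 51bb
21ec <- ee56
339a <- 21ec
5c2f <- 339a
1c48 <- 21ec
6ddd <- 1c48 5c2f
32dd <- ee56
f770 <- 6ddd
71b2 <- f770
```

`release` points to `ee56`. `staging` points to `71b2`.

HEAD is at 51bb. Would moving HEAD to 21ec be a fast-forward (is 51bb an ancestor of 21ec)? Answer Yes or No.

A fast-forward from 51bb to 21ec is possible iff 51bb is an ancestor of 21ec.
Ancestors of 21ec: {21ec, 51bb, ee56}.
51bb is among them, so fast-forward is possible.

Yes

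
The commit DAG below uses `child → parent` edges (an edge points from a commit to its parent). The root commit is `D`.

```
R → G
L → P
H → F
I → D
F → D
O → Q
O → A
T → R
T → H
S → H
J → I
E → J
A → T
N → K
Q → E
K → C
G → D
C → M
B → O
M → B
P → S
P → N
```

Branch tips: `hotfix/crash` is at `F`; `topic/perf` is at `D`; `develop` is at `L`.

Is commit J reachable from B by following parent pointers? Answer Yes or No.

Ancestors of B (commits reachable by following parents): {A, B, D, E, F, G, H, I, J, O, Q, R, T}.
J is in that set, so it is an ancestor of B.

Yes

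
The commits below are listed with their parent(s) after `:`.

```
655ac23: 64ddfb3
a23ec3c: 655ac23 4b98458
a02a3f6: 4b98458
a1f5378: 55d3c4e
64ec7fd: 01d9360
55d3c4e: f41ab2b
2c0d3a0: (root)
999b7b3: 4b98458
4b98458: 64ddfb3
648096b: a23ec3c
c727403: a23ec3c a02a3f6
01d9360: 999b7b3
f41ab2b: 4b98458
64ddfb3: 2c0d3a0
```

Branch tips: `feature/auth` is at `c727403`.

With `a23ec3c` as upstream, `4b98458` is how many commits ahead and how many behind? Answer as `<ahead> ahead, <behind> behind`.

Reachable from 4b98458: {2c0d3a0, 4b98458, 64ddfb3}.
Reachable from a23ec3c: {2c0d3a0, 4b98458, 64ddfb3, 655ac23, a23ec3c}.
Only in 4b98458's history (ahead): {} — 0.
Only in a23ec3c's history (behind): {655ac23, a23ec3c} — 2.

0 ahead, 2 behind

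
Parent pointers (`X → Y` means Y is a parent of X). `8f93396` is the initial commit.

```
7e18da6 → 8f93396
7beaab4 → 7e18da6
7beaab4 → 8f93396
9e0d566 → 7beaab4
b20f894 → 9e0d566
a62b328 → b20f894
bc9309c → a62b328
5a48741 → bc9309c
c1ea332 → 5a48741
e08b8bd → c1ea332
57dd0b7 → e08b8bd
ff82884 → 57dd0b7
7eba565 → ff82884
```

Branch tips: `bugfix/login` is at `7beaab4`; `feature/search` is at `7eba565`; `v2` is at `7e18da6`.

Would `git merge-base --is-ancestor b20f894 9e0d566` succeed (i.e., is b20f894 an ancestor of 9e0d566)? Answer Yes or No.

Ancestors of 9e0d566: {7beaab4, 7e18da6, 8f93396, 9e0d566}.
b20f894 is not in that set, so it is not an ancestor of 9e0d566.

No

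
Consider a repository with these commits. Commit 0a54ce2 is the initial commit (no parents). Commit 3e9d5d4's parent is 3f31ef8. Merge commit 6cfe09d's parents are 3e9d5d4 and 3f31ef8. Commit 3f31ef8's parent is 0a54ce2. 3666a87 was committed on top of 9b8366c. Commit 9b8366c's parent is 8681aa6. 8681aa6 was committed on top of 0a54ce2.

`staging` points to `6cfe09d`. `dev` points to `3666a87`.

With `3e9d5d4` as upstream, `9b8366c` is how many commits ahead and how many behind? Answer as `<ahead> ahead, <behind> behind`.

2 ahead, 2 behind

Reachable from 9b8366c: {0a54ce2, 8681aa6, 9b8366c}.
Reachable from 3e9d5d4: {0a54ce2, 3e9d5d4, 3f31ef8}.
Only in 9b8366c's history (ahead): {8681aa6, 9b8366c} — 2.
Only in 3e9d5d4's history (behind): {3e9d5d4, 3f31ef8} — 2.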